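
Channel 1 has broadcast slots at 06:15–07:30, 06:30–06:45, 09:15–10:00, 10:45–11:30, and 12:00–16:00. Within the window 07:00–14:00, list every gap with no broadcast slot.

The merged coverage is 06:15–07:30, 09:15–10:00, 10:45–11:30, 12:00–16:00.
Complement within 07:00–14:00: 07:30–09:15, 10:00–10:45, 11:30–12:00.

07:30–09:15, 10:00–10:45, 11:30–12:00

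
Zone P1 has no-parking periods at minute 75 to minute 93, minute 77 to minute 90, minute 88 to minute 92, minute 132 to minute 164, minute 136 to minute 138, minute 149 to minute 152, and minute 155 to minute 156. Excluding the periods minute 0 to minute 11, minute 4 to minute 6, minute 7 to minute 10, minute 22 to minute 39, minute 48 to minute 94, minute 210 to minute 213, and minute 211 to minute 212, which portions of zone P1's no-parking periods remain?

minute 132 to minute 164

Merge the first list: minute 75 to minute 93, minute 132 to minute 164.
Merge the second list: minute 0 to minute 11, minute 22 to minute 39, minute 48 to minute 94, minute 210 to minute 213.
minute 75 to minute 93: fully covered by B → removed.
minute 132 to minute 164: no B overlap → unchanged.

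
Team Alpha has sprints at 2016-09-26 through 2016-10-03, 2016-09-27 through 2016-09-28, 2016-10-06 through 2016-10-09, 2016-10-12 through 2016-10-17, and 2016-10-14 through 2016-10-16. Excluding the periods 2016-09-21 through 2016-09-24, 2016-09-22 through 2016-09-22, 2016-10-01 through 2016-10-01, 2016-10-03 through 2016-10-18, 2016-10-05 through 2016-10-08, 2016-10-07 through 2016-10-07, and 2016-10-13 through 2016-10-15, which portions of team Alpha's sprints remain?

2016-09-26 through 2016-09-30, 2016-10-02 through 2016-10-02

Merge the first list: 2016-09-26 through 2016-10-03, 2016-10-06 through 2016-10-09, 2016-10-12 through 2016-10-17.
Merge the second list: 2016-09-21 through 2016-09-24, 2016-10-01 through 2016-10-01, 2016-10-03 through 2016-10-18.
2016-09-26 through 2016-10-03 minus B → 2016-09-26 through 2016-09-30, 2016-10-02 through 2016-10-02.
2016-10-06 through 2016-10-09: fully covered by B → removed.
2016-10-12 through 2016-10-17: fully covered by B → removed.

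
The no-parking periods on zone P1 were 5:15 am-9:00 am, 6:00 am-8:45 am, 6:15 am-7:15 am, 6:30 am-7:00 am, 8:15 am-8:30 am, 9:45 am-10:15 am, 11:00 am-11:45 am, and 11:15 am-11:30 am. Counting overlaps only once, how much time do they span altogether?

Merged: 5:15 am–9:00 am, 9:45 am–10:15 am, 11:00 am–11:45 am.
Lengths: 3 h 45 min + 30 min + 45 min = 5 h.

5 h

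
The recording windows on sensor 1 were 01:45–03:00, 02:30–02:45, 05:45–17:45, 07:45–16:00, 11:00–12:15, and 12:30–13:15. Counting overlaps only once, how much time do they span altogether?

13 h 15 min

Merged: 01:45-03:00, 05:45-17:45.
Lengths: 1 h 15 min + 12 h = 13 h 15 min.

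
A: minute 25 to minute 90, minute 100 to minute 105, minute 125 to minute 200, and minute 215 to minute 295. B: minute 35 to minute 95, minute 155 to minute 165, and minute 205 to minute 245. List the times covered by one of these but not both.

minute 25 to minute 35, minute 90 to minute 95, minute 100 to minute 105, minute 125 to minute 155, minute 165 to minute 200, minute 205 to minute 215, minute 245 to minute 295

Only in the first: minute 25 to minute 35, minute 100 to minute 105, minute 125 to minute 155, minute 165 to minute 200, minute 245 to minute 295.
Only in the second: minute 90 to minute 95, minute 205 to minute 215.
Together these are the periods covered by exactly one.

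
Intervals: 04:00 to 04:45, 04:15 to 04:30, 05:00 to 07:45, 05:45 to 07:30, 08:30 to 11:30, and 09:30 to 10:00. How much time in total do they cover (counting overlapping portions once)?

6 h 30 min

Merged: 04:00–04:45, 05:00–07:45, 08:30–11:30.
Lengths: 45 min + 2 h 45 min + 3 h = 6 h 30 min.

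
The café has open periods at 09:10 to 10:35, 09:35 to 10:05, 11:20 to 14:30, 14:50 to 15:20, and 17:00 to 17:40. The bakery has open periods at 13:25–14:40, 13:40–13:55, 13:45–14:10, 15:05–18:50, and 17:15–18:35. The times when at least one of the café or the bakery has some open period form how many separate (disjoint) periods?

3

A, merged: 09:10–10:35, 11:20–14:30, 14:50–15:20, 17:00–17:40.
B, merged: 13:25–14:40, 15:05–18:50.
A ∪ B = 09:10–10:35, 11:20–14:40, 14:50–18:50.
That is 3 disjoint pieces.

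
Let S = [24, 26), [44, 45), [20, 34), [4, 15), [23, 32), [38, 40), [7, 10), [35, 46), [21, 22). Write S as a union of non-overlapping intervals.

[4, 15) ∪ [20, 34) ∪ [35, 46)

Sort by start: [4, 15), [7, 10), [20, 34), [21, 22), [23, 32), [24, 26), [35, 46), [38, 40), [44, 45).
[7, 10) overlaps/touches [4, 15) → extend to [4, 15).
[20, 34) is disjoint → start new block.
[21, 22) overlaps/touches [20, 34) → extend to [20, 34).
[23, 32) overlaps/touches [20, 34) → extend to [20, 34).
[24, 26) overlaps/touches [20, 34) → extend to [20, 34).
[35, 46) is disjoint → start new block.
[38, 40) overlaps/touches [35, 46) → extend to [35, 46).
[44, 45) overlaps/touches [35, 46) → extend to [35, 46).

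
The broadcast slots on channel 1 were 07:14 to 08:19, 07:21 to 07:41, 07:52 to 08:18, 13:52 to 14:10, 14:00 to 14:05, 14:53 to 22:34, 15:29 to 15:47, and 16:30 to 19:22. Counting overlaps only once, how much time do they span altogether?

9 h 4 min

Merged: 07:14–08:19, 13:52–14:10, 14:53–22:34.
Lengths: 1 h 5 min + 18 min + 7 h 41 min = 9 h 4 min.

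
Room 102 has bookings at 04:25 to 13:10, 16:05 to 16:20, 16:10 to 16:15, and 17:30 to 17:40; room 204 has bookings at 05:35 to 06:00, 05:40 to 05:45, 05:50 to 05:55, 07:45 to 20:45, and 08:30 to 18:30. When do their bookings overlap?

First set merges to 04:25-13:10, 16:05-16:20, 17:30-17:40.
Second set merges to 05:35-06:00, 07:45-20:45.
04:25-13:10 ∩ B → 05:35-06:00, 07:45-13:10.
16:05-16:20 ∩ B → 16:05-16:20.
17:30-17:40 ∩ B → 17:30-17:40.

05:35-06:00, 07:45-13:10, 16:05-16:20, 17:30-17:40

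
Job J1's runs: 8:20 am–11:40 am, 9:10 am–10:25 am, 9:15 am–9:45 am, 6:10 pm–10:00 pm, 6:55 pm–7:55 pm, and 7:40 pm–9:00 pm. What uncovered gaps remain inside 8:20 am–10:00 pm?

11:40 am–6:10 pm

The merged coverage is 8:20 am–11:40 am, 6:10 pm–10:00 pm.
Gaps within 8:20 am–10:00 pm: 11:40 am–6:10 pm.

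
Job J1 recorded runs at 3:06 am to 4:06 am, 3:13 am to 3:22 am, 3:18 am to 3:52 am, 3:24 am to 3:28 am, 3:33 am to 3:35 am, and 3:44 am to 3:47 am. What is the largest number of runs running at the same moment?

Sweep endpoints in order; track running count of active intervals.
Peak of 3 reached at 3:18 am.

3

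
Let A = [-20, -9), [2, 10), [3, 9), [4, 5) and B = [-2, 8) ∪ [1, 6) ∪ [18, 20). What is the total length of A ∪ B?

Merge the first list: [-20, -9), [2, 10).
Merge the second list: [-2, 8), [18, 20).
A ∪ B = [-20, -9), [-2, 10), [18, 20).
Total: 11 + 12 + 2 = 25.

25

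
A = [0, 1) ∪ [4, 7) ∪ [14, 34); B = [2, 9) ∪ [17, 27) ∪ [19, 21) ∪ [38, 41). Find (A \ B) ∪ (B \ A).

[0, 1) ∪ [2, 4) ∪ [7, 9) ∪ [14, 17) ∪ [27, 34) ∪ [38, 41)

Merge the second list: [2, 9), [17, 27), [38, 41).
A \ B = [0, 1), [14, 17), [27, 34).
B \ A = [2, 4), [7, 9), [38, 41).
Union of the two gives the symmetric difference.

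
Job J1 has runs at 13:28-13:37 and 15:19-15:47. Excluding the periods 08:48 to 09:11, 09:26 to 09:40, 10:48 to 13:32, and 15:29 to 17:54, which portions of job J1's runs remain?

13:28–13:37 minus B → 13:32–13:37.
15:19–15:47 minus B → 15:19–15:29.

13:32–13:37, 15:19–15:29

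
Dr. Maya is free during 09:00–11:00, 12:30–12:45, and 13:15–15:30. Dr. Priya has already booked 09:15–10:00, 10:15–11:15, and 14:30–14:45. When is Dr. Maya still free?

09:00–11:00 \ B = 09:00–09:15, 10:00–10:15.
12:30–12:45: nothing removed.
13:15–15:30 \ B = 13:15–14:30, 14:45–15:30.

09:00–09:15, 10:00–10:15, 12:30–12:45, 13:15–14:30, 14:45–15:30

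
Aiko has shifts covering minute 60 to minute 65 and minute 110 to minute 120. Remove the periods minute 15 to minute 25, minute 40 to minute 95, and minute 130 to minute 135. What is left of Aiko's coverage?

minute 110 to minute 120

minute 60 to minute 65 lies entirely inside B → drops out.
minute 110 to minute 120 is untouched.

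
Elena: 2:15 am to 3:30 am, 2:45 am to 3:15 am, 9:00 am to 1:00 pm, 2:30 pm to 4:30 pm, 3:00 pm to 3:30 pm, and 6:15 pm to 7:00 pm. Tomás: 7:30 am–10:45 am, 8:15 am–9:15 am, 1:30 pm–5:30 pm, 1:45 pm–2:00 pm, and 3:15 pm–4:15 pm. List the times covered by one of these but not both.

First set merges to 2:15 am-3:30 am, 9:00 am-1:00 pm, 2:30 pm-4:30 pm, 6:15 pm-7:00 pm.
Second set merges to 7:30 am-10:45 am, 1:30 pm-5:30 pm.
A but not B: 2:15 am-3:30 am, 10:45 am-1:00 pm, 6:15 pm-7:00 pm.
B but not A: 7:30 am-9:00 am, 1:30 pm-2:30 pm, 4:30 pm-5:30 pm.
Combining gives A △ B.

2:15 am-3:30 am, 7:30 am-9:00 am, 10:45 am-1:00 pm, 1:30 pm-2:30 pm, 4:30 pm-5:30 pm, 6:15 pm-7:00 pm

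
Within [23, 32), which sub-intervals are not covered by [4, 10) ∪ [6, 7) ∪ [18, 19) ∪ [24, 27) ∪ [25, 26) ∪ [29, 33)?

[23, 24) ∪ [27, 29)

The merged coverage is [4, 10), [18, 19), [24, 27), [29, 33).
Complement within [23, 32): [23, 24), [27, 29).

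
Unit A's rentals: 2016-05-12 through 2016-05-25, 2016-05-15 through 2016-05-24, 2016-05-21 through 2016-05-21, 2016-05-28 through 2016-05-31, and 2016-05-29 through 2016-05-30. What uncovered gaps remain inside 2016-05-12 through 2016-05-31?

2016-05-26 through 2016-05-27

Covered (merged): 2016-05-12 through 2016-05-25, 2016-05-28 through 2016-05-31.
Complement within 2016-05-12 through 2016-05-31: 2016-05-26 through 2016-05-27.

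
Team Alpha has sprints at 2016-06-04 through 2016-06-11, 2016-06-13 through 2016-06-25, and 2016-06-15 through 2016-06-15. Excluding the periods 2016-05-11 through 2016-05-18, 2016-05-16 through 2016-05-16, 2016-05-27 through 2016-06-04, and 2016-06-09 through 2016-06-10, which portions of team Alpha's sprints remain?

2016-06-05 through 2016-06-08, 2016-06-11 through 2016-06-11, 2016-06-13 through 2016-06-25

A, merged: 2016-06-04 through 2016-06-11, 2016-06-13 through 2016-06-25.
B, merged: 2016-05-11 through 2016-05-18, 2016-05-27 through 2016-06-04, 2016-06-09 through 2016-06-10.
2016-06-04 through 2016-06-11 with B removed leaves 2016-06-05 through 2016-06-08, 2016-06-11 through 2016-06-11.
2016-06-13 through 2016-06-25 is untouched.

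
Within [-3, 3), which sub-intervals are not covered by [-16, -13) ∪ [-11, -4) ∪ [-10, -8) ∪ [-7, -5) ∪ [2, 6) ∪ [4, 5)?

After merging, the occupied span is [-16, -13), [-11, -4), [2, 6).
Complement within [-3, 3): [-3, 2).

[-3, 2)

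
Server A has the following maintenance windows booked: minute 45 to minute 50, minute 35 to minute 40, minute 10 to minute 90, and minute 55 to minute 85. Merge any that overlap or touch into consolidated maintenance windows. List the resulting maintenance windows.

Sort by start: minute 10 to minute 90, minute 35 to minute 40, minute 45 to minute 50, minute 55 to minute 85.
minute 35 to minute 40 overlaps/touches minute 10 to minute 90 → extend to minute 10 to minute 90.
minute 45 to minute 50 overlaps/touches minute 10 to minute 90 → extend to minute 10 to minute 90.
minute 55 to minute 85 overlaps/touches minute 10 to minute 90 → extend to minute 10 to minute 90.

minute 10 to minute 90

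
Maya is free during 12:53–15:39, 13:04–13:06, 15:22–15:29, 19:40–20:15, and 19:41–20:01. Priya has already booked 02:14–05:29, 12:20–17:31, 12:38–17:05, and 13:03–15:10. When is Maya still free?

19:40–20:15

First set merges to 12:53–15:39, 19:40–20:15.
Second set merges to 02:14–05:29, 12:20–17:31.
12:53–15:39 lies entirely inside B → drops out.
19:40–20:15 is untouched.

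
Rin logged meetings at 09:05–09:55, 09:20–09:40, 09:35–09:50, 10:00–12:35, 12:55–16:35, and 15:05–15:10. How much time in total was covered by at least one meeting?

7 h 5 min

Merged: 09:05–09:55, 10:00–12:35, 12:55–16:35.
Lengths: 50 min + 2 h 35 min + 3 h 40 min = 7 h 5 min.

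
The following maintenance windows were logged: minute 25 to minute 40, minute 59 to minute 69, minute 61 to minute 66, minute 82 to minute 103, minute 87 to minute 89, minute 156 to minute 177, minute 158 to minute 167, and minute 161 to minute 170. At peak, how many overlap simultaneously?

3

At minute 161, 3 of the intervals are simultaneously active.
No point has more.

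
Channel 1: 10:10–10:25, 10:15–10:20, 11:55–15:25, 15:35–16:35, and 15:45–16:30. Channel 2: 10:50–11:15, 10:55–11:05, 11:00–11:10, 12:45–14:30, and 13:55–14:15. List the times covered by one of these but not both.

10:10–10:25, 10:50–11:15, 11:55–12:45, 14:30–15:25, 15:35–16:35

Merge the first list: 10:10–10:25, 11:55–15:25, 15:35–16:35.
Merge the second list: 10:50–11:15, 12:45–14:30.
A \ B = 10:10–10:25, 11:55–12:45, 14:30–15:25, 15:35–16:35.
B \ A = 10:50–11:15.
Union of the two gives the symmetric difference.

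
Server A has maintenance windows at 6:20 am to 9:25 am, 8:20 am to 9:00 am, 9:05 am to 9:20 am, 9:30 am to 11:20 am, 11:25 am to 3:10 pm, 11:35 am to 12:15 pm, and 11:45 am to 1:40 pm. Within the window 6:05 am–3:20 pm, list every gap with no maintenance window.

6:05 am–6:20 am, 9:25 am–9:30 am, 11:20 am–11:25 am, 3:10 pm–3:20 pm

Covered (merged): 6:20 am–9:25 am, 9:30 am–11:20 am, 11:25 am–3:10 pm.
Complement within 6:05 am–3:20 pm: 6:05 am–6:20 am, 9:25 am–9:30 am, 11:20 am–11:25 am, 3:10 pm–3:20 pm.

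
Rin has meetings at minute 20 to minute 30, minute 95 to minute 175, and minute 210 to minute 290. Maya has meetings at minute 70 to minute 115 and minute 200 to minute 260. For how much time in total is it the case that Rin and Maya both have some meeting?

70 minutes

A ∩ B = minute 95 to minute 115, minute 210 to minute 260.
Total: 20 minutes + 50 minutes = 70 minutes.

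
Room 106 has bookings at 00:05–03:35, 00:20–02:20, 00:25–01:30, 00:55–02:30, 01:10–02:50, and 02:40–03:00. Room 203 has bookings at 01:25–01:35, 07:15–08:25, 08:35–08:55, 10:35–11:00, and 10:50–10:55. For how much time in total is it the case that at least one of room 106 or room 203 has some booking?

5 h 25 min

A, merged: 00:05-03:35.
B, merged: 01:25-01:35, 07:15-08:25, 08:35-08:55, 10:35-11:00.
A ∪ B = 00:05-03:35, 07:15-08:25, 08:35-08:55, 10:35-11:00.
Total: 3 h 30 min + 1 h 10 min + 20 min + 25 min = 5 h 25 min.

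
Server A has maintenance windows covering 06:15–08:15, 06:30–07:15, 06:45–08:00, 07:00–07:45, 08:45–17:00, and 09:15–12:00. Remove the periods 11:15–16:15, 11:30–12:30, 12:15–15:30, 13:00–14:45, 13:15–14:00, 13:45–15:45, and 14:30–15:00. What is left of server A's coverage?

06:15–08:15, 08:45–11:15, 16:15–17:00

First set merges to 06:15–08:15, 08:45–17:00.
Second set merges to 11:15–16:15.
06:15–08:15 is untouched.
08:45–17:00 with B removed leaves 08:45–11:15, 16:15–17:00.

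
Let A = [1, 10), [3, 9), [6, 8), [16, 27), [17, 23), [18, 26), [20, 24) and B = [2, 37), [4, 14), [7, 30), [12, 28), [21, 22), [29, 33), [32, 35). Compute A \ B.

[1, 2)

Merge the first list: [1, 10), [16, 27).
Merge the second list: [2, 37).
[1, 10) with B removed leaves [1, 2).
[16, 27) lies entirely inside B → drops out.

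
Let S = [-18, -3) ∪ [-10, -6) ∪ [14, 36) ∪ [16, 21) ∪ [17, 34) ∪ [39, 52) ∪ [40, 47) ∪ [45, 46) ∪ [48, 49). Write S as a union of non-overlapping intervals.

[-10, -6) overlaps/touches [-18, -3) → extend to [-18, -3).
[14, 36) is disjoint → start new block.
[16, 21) overlaps/touches [14, 36) → extend to [14, 36).
[17, 34) overlaps/touches [14, 36) → extend to [14, 36).
[39, 52) is disjoint → start new block.
[40, 47) overlaps/touches [39, 52) → extend to [39, 52).
[45, 46) overlaps/touches [39, 52) → extend to [39, 52).
[48, 49) overlaps/touches [39, 52) → extend to [39, 52).

[-18, -3) ∪ [14, 36) ∪ [39, 52)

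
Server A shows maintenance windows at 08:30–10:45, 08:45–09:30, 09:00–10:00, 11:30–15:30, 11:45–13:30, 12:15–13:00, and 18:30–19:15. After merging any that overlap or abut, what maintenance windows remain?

08:30–10:45, 11:30–15:30, 18:30–19:15

08:45–09:30 overlaps/touches 08:30–10:45 → extend to 08:30–10:45.
09:00–10:00 overlaps/touches 08:30–10:45 → extend to 08:30–10:45.
11:30–15:30 is disjoint → start new block.
11:45–13:30 overlaps/touches 11:30–15:30 → extend to 11:30–15:30.
12:15–13:00 overlaps/touches 11:30–15:30 → extend to 11:30–15:30.
18:30–19:15 is disjoint → start new block.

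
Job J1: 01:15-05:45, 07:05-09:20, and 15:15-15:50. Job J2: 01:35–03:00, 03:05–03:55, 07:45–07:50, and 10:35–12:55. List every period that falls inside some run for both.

01:35–03:00, 03:05–03:55, 07:45–07:50

01:15–05:45 overlaps B on 01:35–03:00, 03:05–03:55.
07:05–09:20 overlaps B on 07:45–07:50.
15:15–15:50 falls entirely outside B.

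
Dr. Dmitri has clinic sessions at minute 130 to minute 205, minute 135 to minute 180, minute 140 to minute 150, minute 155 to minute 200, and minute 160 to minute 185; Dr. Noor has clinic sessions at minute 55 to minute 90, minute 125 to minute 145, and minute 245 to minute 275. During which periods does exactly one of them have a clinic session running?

minute 55 to minute 90, minute 125 to minute 130, minute 145 to minute 205, minute 245 to minute 275

Merge the first list: minute 130 to minute 205.
A \ B = minute 145 to minute 205.
B \ A = minute 55 to minute 90, minute 125 to minute 130, minute 245 to minute 275.
Union of the two gives the symmetric difference.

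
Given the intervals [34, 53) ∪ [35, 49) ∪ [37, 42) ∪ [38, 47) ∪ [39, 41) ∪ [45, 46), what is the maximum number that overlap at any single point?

Sweep endpoints in order; track running count of active intervals.
Peak of 5 reached at 39.

5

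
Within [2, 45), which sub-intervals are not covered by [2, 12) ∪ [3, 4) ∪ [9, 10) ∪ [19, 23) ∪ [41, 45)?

After merging, the occupied span is [2, 12), [19, 23), [41, 45).
Uncovered inside [2, 45): [12, 19), [23, 41).

[12, 19) ∪ [23, 41)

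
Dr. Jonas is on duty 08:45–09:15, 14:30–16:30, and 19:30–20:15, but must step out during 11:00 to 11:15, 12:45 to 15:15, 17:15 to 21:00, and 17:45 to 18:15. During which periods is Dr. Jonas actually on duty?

Second set merges to 11:00–11:15, 12:45–15:15, 17:15–21:00.
08:45–09:15: no B overlap → unchanged.
14:30–16:30 minus B → 15:15–16:30.
19:30–20:15: fully covered by B → removed.

08:45–09:15, 15:15–16:30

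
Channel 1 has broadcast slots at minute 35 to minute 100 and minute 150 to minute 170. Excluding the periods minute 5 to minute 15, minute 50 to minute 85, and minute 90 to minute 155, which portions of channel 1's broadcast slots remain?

minute 35 to minute 100 minus B → minute 35 to minute 50, minute 85 to minute 90.
minute 150 to minute 170 minus B → minute 155 to minute 170.

minute 35 to minute 50, minute 85 to minute 90, minute 155 to minute 170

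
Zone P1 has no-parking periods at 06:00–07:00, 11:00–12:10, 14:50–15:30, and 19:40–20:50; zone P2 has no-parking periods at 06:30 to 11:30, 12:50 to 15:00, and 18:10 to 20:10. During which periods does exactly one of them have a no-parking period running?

Only in the first: 06:00–06:30, 11:30–12:10, 15:00–15:30, 20:10–20:50.
Only in the second: 07:00–11:00, 12:50–14:50, 18:10–19:40.
Together these are the periods covered by exactly one.

06:00–06:30, 07:00–11:00, 11:30–12:10, 12:50–14:50, 15:00–15:30, 18:10–19:40, 20:10–20:50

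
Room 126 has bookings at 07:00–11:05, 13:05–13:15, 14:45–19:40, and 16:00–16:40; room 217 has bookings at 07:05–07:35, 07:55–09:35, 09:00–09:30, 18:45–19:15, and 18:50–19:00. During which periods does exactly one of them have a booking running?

07:00–07:05, 07:35–07:55, 09:35–11:05, 13:05–13:15, 14:45–18:45, 19:15–19:40

First set merges to 07:00–11:05, 13:05–13:15, 14:45–19:40.
Second set merges to 07:05–07:35, 07:55–09:35, 18:45–19:15.
Only in the first: 07:00–07:05, 07:35–07:55, 09:35–11:05, 13:05–13:15, 14:45–18:45, 19:15–19:40.
Only in the second: none.
Together these are the periods covered by exactly one.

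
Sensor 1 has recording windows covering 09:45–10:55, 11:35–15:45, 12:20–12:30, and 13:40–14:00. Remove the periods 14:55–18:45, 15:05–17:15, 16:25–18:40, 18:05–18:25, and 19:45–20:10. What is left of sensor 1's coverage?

09:45–10:55, 11:35–14:55

Merge the first list: 09:45–10:55, 11:35–15:45.
Merge the second list: 14:55–18:45, 19:45–20:10.
09:45–10:55 is untouched.
11:35–15:45 with B removed leaves 11:35–14:55.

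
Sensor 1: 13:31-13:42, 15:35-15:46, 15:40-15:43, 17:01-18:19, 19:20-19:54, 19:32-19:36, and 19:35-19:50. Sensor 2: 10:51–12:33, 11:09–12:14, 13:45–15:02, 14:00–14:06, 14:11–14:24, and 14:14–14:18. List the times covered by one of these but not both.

10:51-12:33, 13:31-13:42, 13:45-15:02, 15:35-15:46, 17:01-18:19, 19:20-19:54

Merge the first list: 13:31-13:42, 15:35-15:46, 17:01-18:19, 19:20-19:54.
Merge the second list: 10:51-12:33, 13:45-15:02.
A but not B: 13:31-13:42, 15:35-15:46, 17:01-18:19, 19:20-19:54.
B but not A: 10:51-12:33, 13:45-15:02.
Combining gives A △ B.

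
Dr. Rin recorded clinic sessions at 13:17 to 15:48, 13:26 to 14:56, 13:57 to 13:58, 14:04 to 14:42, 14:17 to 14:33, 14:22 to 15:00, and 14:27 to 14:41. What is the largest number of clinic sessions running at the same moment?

6

Walk the sorted start/end points keeping a running depth.
The depth first hits 6 at 14:27.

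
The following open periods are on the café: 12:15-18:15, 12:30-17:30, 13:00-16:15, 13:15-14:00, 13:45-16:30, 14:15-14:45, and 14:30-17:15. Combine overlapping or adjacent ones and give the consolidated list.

12:30-17:30 overlaps/touches 12:15-18:15 → extend to 12:15-18:15.
13:00-16:15 overlaps/touches 12:15-18:15 → extend to 12:15-18:15.
13:15-14:00 overlaps/touches 12:15-18:15 → extend to 12:15-18:15.
13:45-16:30 overlaps/touches 12:15-18:15 → extend to 12:15-18:15.
14:15-14:45 overlaps/touches 12:15-18:15 → extend to 12:15-18:15.
14:30-17:15 overlaps/touches 12:15-18:15 → extend to 12:15-18:15.

12:15-18:15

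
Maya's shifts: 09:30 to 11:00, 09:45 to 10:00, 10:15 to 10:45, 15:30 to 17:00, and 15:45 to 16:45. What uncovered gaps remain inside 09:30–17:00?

The merged coverage is 09:30–11:00, 15:30–17:00.
Gaps within 09:30–17:00: 11:00–15:30.

11:00–15:30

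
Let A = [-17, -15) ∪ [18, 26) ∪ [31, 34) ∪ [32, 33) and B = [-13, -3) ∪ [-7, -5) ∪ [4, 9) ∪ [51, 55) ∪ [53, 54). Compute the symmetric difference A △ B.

[-17, -15) ∪ [-13, -3) ∪ [4, 9) ∪ [18, 26) ∪ [31, 34) ∪ [51, 55)

A, merged: [-17, -15), [18, 26), [31, 34).
B, merged: [-13, -3), [4, 9), [51, 55).
A \ B = [-17, -15), [18, 26), [31, 34).
B \ A = [-13, -3), [4, 9), [51, 55).
Union of the two gives the symmetric difference.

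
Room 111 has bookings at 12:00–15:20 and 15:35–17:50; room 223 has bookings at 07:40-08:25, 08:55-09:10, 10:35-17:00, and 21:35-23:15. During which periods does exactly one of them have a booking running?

07:40-08:25, 08:55-09:10, 10:35-12:00, 15:20-15:35, 17:00-17:50, 21:35-23:15

A but not B: 17:00-17:50.
B but not A: 07:40-08:25, 08:55-09:10, 10:35-12:00, 15:20-15:35, 21:35-23:15.
Combining gives A △ B.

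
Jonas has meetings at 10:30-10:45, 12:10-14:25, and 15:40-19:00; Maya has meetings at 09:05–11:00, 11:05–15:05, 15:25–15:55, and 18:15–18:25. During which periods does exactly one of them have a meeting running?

09:05–10:30, 10:45–11:00, 11:05–12:10, 14:25–15:05, 15:25–15:40, 15:55–18:15, 18:25–19:00

A but not B: 15:55–18:15, 18:25–19:00.
B but not A: 09:05–10:30, 10:45–11:00, 11:05–12:10, 14:25–15:05, 15:25–15:40.
Combining gives A △ B.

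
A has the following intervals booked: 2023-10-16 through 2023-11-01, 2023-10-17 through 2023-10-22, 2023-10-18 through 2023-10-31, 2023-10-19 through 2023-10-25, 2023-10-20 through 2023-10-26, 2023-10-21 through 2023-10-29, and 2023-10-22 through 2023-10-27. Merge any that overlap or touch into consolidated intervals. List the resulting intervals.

2023-10-17 through 2023-10-22 overlaps/touches 2023-10-16 through 2023-11-01 → extend to 2023-10-16 through 2023-11-01.
2023-10-18 through 2023-10-31 overlaps/touches 2023-10-16 through 2023-11-01 → extend to 2023-10-16 through 2023-11-01.
2023-10-19 through 2023-10-25 overlaps/touches 2023-10-16 through 2023-11-01 → extend to 2023-10-16 through 2023-11-01.
2023-10-20 through 2023-10-26 overlaps/touches 2023-10-16 through 2023-11-01 → extend to 2023-10-16 through 2023-11-01.
2023-10-21 through 2023-10-29 overlaps/touches 2023-10-16 through 2023-11-01 → extend to 2023-10-16 through 2023-11-01.
2023-10-22 through 2023-10-27 overlaps/touches 2023-10-16 through 2023-11-01 → extend to 2023-10-16 through 2023-11-01.

2023-10-16 through 2023-11-01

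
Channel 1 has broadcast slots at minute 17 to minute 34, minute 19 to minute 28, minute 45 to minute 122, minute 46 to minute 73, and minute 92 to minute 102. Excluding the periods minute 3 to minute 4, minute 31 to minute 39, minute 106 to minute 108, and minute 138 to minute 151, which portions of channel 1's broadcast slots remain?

First set merges to minute 17 to minute 34, minute 45 to minute 122.
minute 17 to minute 34 with B removed leaves minute 17 to minute 31.
minute 45 to minute 122 with B removed leaves minute 45 to minute 106, minute 108 to minute 122.

minute 17 to minute 31, minute 45 to minute 106, minute 108 to minute 122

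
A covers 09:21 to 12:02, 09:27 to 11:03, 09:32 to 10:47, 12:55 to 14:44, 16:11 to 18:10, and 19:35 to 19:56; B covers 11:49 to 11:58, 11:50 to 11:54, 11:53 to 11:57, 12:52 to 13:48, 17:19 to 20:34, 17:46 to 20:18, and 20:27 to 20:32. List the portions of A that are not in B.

09:21–11:49, 11:58–12:02, 13:48–14:44, 16:11–17:19

A, merged: 09:21–12:02, 12:55–14:44, 16:11–18:10, 19:35–19:56.
B, merged: 11:49–11:58, 12:52–13:48, 17:19–20:34.
09:21–12:02 minus B → 09:21–11:49, 11:58–12:02.
12:55–14:44 minus B → 13:48–14:44.
16:11–18:10 minus B → 16:11–17:19.
19:35–19:56: fully covered by B → removed.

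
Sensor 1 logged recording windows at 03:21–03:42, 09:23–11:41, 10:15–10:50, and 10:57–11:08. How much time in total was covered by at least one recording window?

2 h 39 min

Merged: 03:21–03:42, 09:23–11:41.
Lengths: 21 min + 2 h 18 min = 2 h 39 min.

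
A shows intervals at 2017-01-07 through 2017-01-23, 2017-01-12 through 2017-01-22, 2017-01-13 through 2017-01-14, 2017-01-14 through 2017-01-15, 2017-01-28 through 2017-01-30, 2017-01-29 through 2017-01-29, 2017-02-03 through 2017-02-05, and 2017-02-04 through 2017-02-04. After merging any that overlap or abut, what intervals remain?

2017-01-07 through 2017-01-23, 2017-01-28 through 2017-01-30, 2017-02-03 through 2017-02-05

2017-01-12 through 2017-01-22 overlaps/touches 2017-01-07 through 2017-01-23 → extend to 2017-01-07 through 2017-01-23.
2017-01-13 through 2017-01-14 overlaps/touches 2017-01-07 through 2017-01-23 → extend to 2017-01-07 through 2017-01-23.
2017-01-14 through 2017-01-15 overlaps/touches 2017-01-07 through 2017-01-23 → extend to 2017-01-07 through 2017-01-23.
2017-01-28 through 2017-01-30 is disjoint → start new block.
2017-01-29 through 2017-01-29 overlaps/touches 2017-01-28 through 2017-01-30 → extend to 2017-01-28 through 2017-01-30.
2017-02-03 through 2017-02-05 is disjoint → start new block.
2017-02-04 through 2017-02-04 overlaps/touches 2017-02-03 through 2017-02-05 → extend to 2017-02-03 through 2017-02-05.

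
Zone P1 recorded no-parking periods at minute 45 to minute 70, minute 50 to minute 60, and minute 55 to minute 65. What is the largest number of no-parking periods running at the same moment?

At minute 55, 3 of the intervals are simultaneously active.
No point has more.

3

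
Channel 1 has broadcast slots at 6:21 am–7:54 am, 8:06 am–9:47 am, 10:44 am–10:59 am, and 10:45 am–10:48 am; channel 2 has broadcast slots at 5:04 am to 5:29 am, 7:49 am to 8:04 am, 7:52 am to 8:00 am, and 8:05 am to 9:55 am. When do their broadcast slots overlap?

7:49 am-7:54 am, 8:06 am-9:47 am

A, merged: 6:21 am-7:54 am, 8:06 am-9:47 am, 10:44 am-10:59 am.
B, merged: 5:04 am-5:29 am, 7:49 am-8:04 am, 8:05 am-9:55 am.
6:21 am-7:54 am ∩ B → 7:49 am-7:54 am.
8:06 am-9:47 am ∩ B → 8:06 am-9:47 am.
10:44 am-10:59 am meets no B interval.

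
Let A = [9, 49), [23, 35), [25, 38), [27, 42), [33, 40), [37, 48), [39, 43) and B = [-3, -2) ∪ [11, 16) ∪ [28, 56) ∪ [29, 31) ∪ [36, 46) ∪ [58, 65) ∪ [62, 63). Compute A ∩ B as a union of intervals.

[11, 16) ∪ [28, 49)

A, merged: [9, 49).
B, merged: [-3, -2), [11, 16), [28, 56), [58, 65).
[9, 49) overlaps B on [11, 16), [28, 49).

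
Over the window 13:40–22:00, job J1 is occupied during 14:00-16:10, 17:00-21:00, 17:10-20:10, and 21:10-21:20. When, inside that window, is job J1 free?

After merging, the occupied span is 14:00-16:10, 17:00-21:00, 21:10-21:20.
Complement within 13:40-22:00: 13:40-14:00, 16:10-17:00, 21:00-21:10, 21:20-22:00.

13:40-14:00, 16:10-17:00, 21:00-21:10, 21:20-22:00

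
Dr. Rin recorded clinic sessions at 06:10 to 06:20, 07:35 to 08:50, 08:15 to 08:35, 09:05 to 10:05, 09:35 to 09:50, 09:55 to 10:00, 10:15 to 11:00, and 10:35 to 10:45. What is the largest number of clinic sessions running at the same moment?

Sweep endpoints in order; track running count of active intervals.
Peak of 2 reached at 08:15.

2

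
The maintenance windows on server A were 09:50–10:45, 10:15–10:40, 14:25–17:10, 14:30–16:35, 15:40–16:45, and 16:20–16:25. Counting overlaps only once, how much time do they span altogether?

Merged: 09:50–10:45, 14:25–17:10.
Lengths: 55 min + 2 h 45 min = 3 h 40 min.

3 h 40 min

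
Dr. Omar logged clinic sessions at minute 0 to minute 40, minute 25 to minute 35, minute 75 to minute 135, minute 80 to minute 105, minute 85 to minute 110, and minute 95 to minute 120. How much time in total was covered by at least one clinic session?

100 minutes

Merged: minute 0 to minute 40, minute 75 to minute 135.
Lengths: 40 minutes + 60 minutes = 100 minutes.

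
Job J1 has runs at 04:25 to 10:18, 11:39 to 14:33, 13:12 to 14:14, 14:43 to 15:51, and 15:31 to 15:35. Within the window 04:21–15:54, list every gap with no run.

After merging, the occupied span is 04:25–10:18, 11:39–14:33, 14:43–15:51.
Gaps within 04:21–15:54: 04:21–04:25, 10:18–11:39, 14:33–14:43, 15:51–15:54.

04:21–04:25, 10:18–11:39, 14:33–14:43, 15:51–15:54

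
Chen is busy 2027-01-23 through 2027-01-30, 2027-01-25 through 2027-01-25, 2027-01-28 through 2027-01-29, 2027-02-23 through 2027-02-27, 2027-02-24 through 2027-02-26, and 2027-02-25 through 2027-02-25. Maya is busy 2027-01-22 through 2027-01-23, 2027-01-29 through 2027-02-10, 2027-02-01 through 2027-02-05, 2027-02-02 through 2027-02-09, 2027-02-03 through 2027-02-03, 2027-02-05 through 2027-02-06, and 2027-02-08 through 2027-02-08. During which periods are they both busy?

First set merges to 2027-01-23 through 2027-01-30, 2027-02-23 through 2027-02-27.
Second set merges to 2027-01-22 through 2027-01-23, 2027-01-29 through 2027-02-10.
2027-01-23 through 2027-01-30 meets the second set on 2027-01-23 through 2027-01-23, 2027-01-29 through 2027-01-30.
2027-02-23 through 2027-02-27: no overlap with the second set.

2027-01-23 through 2027-01-23, 2027-01-29 through 2027-01-30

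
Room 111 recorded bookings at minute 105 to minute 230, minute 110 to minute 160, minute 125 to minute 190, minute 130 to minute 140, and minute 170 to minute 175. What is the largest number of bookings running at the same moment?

4

At minute 130, 4 of the intervals are simultaneously active.
No point has more.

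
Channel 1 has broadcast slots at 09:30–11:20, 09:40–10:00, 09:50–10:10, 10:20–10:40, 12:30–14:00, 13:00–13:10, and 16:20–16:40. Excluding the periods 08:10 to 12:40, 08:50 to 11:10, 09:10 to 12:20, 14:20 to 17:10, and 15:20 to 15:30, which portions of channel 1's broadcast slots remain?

Merge the first list: 09:30-11:20, 12:30-14:00, 16:20-16:40.
Merge the second list: 08:10-12:40, 14:20-17:10.
09:30-11:20: entirely removed.
12:30-14:00 \ B = 12:40-14:00.
16:20-16:40: entirely removed.

12:40-14:00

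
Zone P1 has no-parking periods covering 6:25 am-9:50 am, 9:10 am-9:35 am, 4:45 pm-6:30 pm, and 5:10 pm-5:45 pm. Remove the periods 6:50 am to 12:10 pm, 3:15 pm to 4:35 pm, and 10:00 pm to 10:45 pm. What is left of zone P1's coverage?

First set merges to 6:25 am–9:50 am, 4:45 pm–6:30 pm.
6:25 am–9:50 am with B removed leaves 6:25 am–6:50 am.
4:45 pm–6:30 pm is untouched.

6:25 am–6:50 am, 4:45 pm–6:30 pm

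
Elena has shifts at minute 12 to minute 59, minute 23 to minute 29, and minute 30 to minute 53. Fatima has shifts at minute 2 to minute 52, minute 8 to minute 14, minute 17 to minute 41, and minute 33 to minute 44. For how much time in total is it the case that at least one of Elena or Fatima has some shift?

First set merges to minute 12 to minute 59.
Second set merges to minute 2 to minute 52.
A ∪ B = minute 2 to minute 59.
Total: 57 minutes.

57 minutes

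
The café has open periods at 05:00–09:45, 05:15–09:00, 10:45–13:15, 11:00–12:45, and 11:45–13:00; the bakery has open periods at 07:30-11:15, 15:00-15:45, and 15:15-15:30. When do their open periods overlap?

07:30-09:45, 10:45-11:15

First set merges to 05:00-09:45, 10:45-13:15.
Second set merges to 07:30-11:15, 15:00-15:45.
05:00-09:45 ∩ B → 07:30-09:45.
10:45-13:15 ∩ B → 10:45-11:15.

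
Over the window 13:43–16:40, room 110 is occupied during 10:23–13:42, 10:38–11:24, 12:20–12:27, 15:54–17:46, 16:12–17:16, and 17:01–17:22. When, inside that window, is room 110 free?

13:43-15:54

The merged coverage is 10:23-13:42, 15:54-17:46.
Uncovered inside 13:43-16:40: 13:43-15:54.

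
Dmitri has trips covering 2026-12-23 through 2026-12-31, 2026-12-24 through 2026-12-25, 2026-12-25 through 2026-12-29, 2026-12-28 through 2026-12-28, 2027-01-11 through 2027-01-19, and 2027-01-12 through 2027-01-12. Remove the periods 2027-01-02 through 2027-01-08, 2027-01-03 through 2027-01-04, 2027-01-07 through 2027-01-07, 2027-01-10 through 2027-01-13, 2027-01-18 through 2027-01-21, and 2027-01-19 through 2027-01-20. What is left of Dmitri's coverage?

2026-12-23 through 2026-12-31, 2027-01-14 through 2027-01-17

A, merged: 2026-12-23 through 2026-12-31, 2027-01-11 through 2027-01-19.
B, merged: 2027-01-02 through 2027-01-08, 2027-01-10 through 2027-01-13, 2027-01-18 through 2027-01-21.
2026-12-23 through 2026-12-31 is untouched.
2027-01-11 through 2027-01-19 with B removed leaves 2027-01-14 through 2027-01-17.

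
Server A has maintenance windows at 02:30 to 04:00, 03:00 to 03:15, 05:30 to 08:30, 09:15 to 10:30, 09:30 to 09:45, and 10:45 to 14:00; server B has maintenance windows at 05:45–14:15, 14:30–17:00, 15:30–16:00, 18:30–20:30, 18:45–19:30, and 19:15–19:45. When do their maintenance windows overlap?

Merge the first list: 02:30–04:00, 05:30–08:30, 09:15–10:30, 10:45–14:00.
Merge the second list: 05:45–14:15, 14:30–17:00, 18:30–20:30.
02:30–04:00: no overlap with the second set.
05:30–08:30 meets the second set on 05:45–08:30.
09:15–10:30 meets the second set on 09:15–10:30.
10:45–14:00 meets the second set on 10:45–14:00.

05:45–08:30, 09:15–10:30, 10:45–14:00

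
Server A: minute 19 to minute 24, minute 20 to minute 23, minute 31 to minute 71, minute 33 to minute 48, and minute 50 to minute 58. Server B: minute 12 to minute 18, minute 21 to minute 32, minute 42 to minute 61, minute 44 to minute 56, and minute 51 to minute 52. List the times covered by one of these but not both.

minute 12 to minute 18, minute 19 to minute 21, minute 24 to minute 31, minute 32 to minute 42, minute 61 to minute 71

A, merged: minute 19 to minute 24, minute 31 to minute 71.
B, merged: minute 12 to minute 18, minute 21 to minute 32, minute 42 to minute 61.
A but not B: minute 19 to minute 21, minute 32 to minute 42, minute 61 to minute 71.
B but not A: minute 12 to minute 18, minute 24 to minute 31.
Combining gives A △ B.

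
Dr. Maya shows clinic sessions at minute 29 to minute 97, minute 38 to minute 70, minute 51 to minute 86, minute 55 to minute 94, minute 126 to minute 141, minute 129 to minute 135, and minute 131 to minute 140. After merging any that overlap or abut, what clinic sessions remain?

minute 29 to minute 97, minute 126 to minute 141

minute 38 to minute 70 overlaps/touches minute 29 to minute 97 → extend to minute 29 to minute 97.
minute 51 to minute 86 overlaps/touches minute 29 to minute 97 → extend to minute 29 to minute 97.
minute 55 to minute 94 overlaps/touches minute 29 to minute 97 → extend to minute 29 to minute 97.
minute 126 to minute 141 is disjoint → start new block.
minute 129 to minute 135 overlaps/touches minute 126 to minute 141 → extend to minute 126 to minute 141.
minute 131 to minute 140 overlaps/touches minute 126 to minute 141 → extend to minute 126 to minute 141.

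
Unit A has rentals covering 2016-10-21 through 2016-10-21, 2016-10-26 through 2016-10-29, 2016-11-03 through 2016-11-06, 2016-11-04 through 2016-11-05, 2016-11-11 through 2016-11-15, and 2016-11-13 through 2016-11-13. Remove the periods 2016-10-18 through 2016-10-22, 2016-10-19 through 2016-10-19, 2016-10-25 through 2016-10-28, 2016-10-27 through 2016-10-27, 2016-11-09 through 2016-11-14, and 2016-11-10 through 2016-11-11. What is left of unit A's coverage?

A, merged: 2016-10-21 through 2016-10-21, 2016-10-26 through 2016-10-29, 2016-11-03 through 2016-11-06, 2016-11-11 through 2016-11-15.
B, merged: 2016-10-18 through 2016-10-22, 2016-10-25 through 2016-10-28, 2016-11-09 through 2016-11-14.
2016-10-21 through 2016-10-21: entirely removed.
2016-10-26 through 2016-10-29 \ B = 2016-10-29 through 2016-10-29.
2016-11-03 through 2016-11-06: nothing removed.
2016-11-11 through 2016-11-15 \ B = 2016-11-15 through 2016-11-15.

2016-10-29 through 2016-10-29, 2016-11-03 through 2016-11-06, 2016-11-15 through 2016-11-15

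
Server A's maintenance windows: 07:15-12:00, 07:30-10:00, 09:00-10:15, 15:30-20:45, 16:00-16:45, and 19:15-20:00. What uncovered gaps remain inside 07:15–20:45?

The merged coverage is 07:15–12:00, 15:30–20:45.
Uncovered inside 07:15–20:45: 12:00–15:30.

12:00–15:30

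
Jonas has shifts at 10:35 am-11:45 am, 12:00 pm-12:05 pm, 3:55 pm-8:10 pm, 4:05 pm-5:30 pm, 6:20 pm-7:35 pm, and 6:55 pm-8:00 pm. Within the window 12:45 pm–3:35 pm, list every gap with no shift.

Covered (merged): 10:35 am–11:45 am, 12:00 pm–12:05 pm, 3:55 pm–8:10 pm.
Uncovered inside 12:45 pm–3:35 pm: 12:45 pm–3:35 pm.

12:45 pm–3:35 pm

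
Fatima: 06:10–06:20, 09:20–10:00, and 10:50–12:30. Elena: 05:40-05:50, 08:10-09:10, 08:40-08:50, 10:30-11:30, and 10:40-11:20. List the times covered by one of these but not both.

Second set merges to 05:40–05:50, 08:10–09:10, 10:30–11:30.
A \ B = 06:10–06:20, 09:20–10:00, 11:30–12:30.
B \ A = 05:40–05:50, 08:10–09:10, 10:30–10:50.
Union of the two gives the symmetric difference.

05:40–05:50, 06:10–06:20, 08:10–09:10, 09:20–10:00, 10:30–10:50, 11:30–12:30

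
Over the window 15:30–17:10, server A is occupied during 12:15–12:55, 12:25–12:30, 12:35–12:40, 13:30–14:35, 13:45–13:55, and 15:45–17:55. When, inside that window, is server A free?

15:30-15:45

The merged coverage is 12:15-12:55, 13:30-14:35, 15:45-17:55.
Gaps within 15:30-17:10: 15:30-15:45.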